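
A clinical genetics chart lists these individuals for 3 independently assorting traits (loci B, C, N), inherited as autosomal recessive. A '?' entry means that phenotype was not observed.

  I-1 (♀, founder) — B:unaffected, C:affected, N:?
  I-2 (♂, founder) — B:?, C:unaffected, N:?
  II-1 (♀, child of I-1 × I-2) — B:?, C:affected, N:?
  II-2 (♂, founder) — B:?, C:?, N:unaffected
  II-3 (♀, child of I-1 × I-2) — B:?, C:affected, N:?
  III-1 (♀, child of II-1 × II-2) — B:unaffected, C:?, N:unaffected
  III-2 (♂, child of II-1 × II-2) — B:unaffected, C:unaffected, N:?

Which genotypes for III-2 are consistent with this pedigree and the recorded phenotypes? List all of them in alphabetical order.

III-2 ∈ {BB Cc NN, BB Cc Nn, BB Cc nn, Bb Cc NN, Bb Cc Nn, Bb Cc nn}

B/I-1 un ·: BB|Bb
B/I-2 ? ·: BB|Bb|bb
B/II-1 ? I-1×I-2: BB|Bb|bb
B/II-2 ? ·: BB|Bb|bb
B/II-3 ? I-1×I-2: BB|Bb|bb
B/III-1 un II-1×II-2: BB|Bb
B/III-2 un II-1×II-2: BB|Bb
⇒ B over [I-1,I-2,II-1,II-2,II-3,III-1,III-2]: 148 consistent
C/I-1 aff ·: cc
C/I-2 un ·: Cc
C/II-1 aff I-1×I-2: cc
C/II-2 ? ·: CC|Cc
C/II-3 aff I-1×I-2: cc
C/III-1 ? II-1×II-2: Cc|cc
C/III-2 un II-1×II-2: Cc
⇒ C over [I-1,I-2,II-1,II-2,II-3,III-1,III-2]: 3 consistent
N/I-1 ? ·: NN|Nn|nn
N/I-2 ? ·: NN|Nn|nn
N/II-1 ? I-1×I-2: NN|Nn|nn
N/II-2 un ·: NN|Nn
N/II-3 ? I-1×I-2: NN|Nn|nn
N/III-1 un II-1×II-2: NN|Nn
N/III-2 ? II-1×II-2: NN|Nn|nn
⇒ N over [I-1,I-2,II-1,II-2,II-3,III-1,III-2]: 194 consistent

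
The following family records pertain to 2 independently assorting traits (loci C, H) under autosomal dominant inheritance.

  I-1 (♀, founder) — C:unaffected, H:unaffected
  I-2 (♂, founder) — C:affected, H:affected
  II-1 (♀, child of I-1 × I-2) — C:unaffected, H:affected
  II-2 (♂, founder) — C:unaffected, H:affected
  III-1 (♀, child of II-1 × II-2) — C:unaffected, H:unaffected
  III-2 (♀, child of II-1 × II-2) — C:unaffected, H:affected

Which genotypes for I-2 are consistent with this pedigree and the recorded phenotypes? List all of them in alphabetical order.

I-2 ∈ {Cc HH, Cc Hh}

C/I-1 un ·: cc
C/I-2 aff ·: Cc
C/II-1 un I-1×I-2: cc
C/II-2 un ·: cc
C/III-1 un II-1×II-2: cc
C/III-2 un II-1×II-2: cc
⇒ C over [I-1,I-2,II-1,II-2,III-1,III-2]: 1 consistent
H/I-1 un ·: hh
H/I-2 aff ·: Hh|HH
H/II-1 aff I-1×I-2: Hh
H/II-2 aff ·: Hh
H/III-1 un II-1×II-2: hh
H/III-2 aff II-1×II-2: Hh|HH
⇒ H over [I-1,I-2,II-1,II-2,III-1,III-2]: 4 consistent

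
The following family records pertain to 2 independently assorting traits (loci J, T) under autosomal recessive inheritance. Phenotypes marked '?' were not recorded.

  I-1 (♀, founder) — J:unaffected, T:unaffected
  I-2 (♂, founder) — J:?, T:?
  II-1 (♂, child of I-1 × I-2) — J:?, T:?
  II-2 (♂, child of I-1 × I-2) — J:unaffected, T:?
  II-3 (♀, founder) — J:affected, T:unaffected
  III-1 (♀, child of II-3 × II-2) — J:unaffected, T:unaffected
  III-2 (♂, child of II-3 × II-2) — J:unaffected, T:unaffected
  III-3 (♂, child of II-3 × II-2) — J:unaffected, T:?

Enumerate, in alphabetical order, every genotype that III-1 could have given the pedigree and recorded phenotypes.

III-1 ∈ {Jj TT, Jj Tt}

J/I-1 un ·: JJ|Jj
J/I-2 ? ·: JJ|Jj|jj
J/II-1 ? I-1×I-2: JJ|Jj|jj
J/II-2 un I-1×I-2: JJ|Jj
J/II-3 aff ·: jj
J/III-1 un II-3×II-2: Jj
J/III-2 un II-3×II-2: Jj
J/III-3 un II-3×II-2: Jj
⇒ J over [I-1,I-2,II-1,II-2,II-3,III-1,III-2,III-3]: 18 consistent
T/I-1 un ·: TT|Tt
T/I-2 ? ·: TT|Tt|tt
T/II-1 ? I-1×I-2: TT|Tt|tt
T/II-2 ? I-1×I-2: TT|Tt|tt
T/II-3 un ·: TT|Tt
T/III-1 un II-3×II-2: TT|Tt
T/III-2 un II-3×II-2: TT|Tt
T/III-3 ? II-3×II-2: TT|Tt|tt
⇒ T over [I-1,I-2,II-1,II-2,II-3,III-1,III-2,III-3]: 287 consistent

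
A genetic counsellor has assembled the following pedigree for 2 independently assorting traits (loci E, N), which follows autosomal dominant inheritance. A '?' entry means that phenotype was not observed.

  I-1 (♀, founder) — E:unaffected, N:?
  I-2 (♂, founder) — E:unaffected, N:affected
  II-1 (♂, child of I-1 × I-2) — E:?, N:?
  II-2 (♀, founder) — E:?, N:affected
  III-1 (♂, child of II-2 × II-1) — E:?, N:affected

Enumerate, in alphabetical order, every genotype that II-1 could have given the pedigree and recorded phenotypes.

E/I-1 un ·: ee
E/I-2 un ·: ee
E/II-1 ? I-1×I-2: ee
E/II-2 ? ·: ee|Ee|EE
E/III-1 ? II-2×II-1: ee|Ee
⇒ E over [I-1,I-2,II-1,II-2,III-1]: 4 consistent
N/I-1 ? ·: nn|Nn|NN
N/I-2 aff ·: Nn|NN
N/II-1 ? I-1×I-2: nn|Nn|NN
N/II-2 aff ·: Nn|NN
N/III-1 aff II-2×II-1: Nn|NN
⇒ N over [I-1,I-2,II-1,II-2,III-1]: 36 consistent

II-1 ∈ {ee NN, ee Nn, ee nn}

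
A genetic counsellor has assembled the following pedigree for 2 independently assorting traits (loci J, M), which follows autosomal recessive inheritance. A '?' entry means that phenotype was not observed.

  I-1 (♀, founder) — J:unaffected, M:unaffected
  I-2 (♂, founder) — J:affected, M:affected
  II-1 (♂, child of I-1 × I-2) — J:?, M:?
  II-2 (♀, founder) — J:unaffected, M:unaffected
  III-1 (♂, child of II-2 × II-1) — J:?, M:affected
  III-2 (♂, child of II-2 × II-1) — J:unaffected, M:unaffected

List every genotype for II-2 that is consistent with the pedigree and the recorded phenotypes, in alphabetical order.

J/I-1 un ·: JJ|Jj
J/I-2 aff ·: jj
J/II-1 ? I-1×I-2: Jj|jj
J/II-2 un ·: JJ|Jj
J/III-1 ? II-2×II-1: JJ|Jj|jj
J/III-2 un II-2×II-1: JJ|Jj
⇒ J over [I-1,I-2,II-1,II-2,III-1,III-2]: 23 consistent
M/I-1 un ·: MM|Mm
M/I-2 aff ·: mm
M/II-1 ? I-1×I-2: Mm|mm
M/II-2 un ·: Mm
M/III-1 aff II-2×II-1: mm
M/III-2 un II-2×II-1: MM|Mm
⇒ M over [I-1,I-2,II-1,II-2,III-1,III-2]: 5 consistent

II-2 ∈ {JJ Mm, Jj Mm}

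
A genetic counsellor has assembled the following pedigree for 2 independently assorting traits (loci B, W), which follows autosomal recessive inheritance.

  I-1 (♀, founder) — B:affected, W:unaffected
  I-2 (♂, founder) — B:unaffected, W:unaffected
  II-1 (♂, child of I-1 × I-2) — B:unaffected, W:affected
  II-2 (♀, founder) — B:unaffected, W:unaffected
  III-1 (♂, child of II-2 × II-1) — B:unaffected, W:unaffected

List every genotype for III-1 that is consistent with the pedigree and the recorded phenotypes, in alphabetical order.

B/I-1 aff ·: bb
B/I-2 un ·: BB|Bb
B/II-1 un I-1×I-2: Bb
B/II-2 un ·: BB|Bb
B/III-1 un II-2×II-1: BB|Bb
⇒ B over [I-1,I-2,II-1,II-2,III-1]: 8 consistent
W/I-1 un ·: Ww
W/I-2 un ·: Ww
W/II-1 aff I-1×I-2: ww
W/II-2 un ·: WW|Ww
W/III-1 un II-2×II-1: Ww
⇒ W over [I-1,I-2,II-1,II-2,III-1]: 2 consistent

III-1 ∈ {BB Ww, Bb Ww}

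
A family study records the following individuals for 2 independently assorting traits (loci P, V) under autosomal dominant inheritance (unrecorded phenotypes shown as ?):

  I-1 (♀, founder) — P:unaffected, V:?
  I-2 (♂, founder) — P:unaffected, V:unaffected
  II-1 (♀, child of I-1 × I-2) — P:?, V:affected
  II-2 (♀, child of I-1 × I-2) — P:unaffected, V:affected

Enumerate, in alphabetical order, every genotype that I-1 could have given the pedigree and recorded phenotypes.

I-1 ∈ {pp VV, pp Vv}

P/I-1 un ·: pp
P/I-2 un ·: pp
P/II-1 ? I-1×I-2: pp
P/II-2 un I-1×I-2: pp
⇒ P over [I-1,I-2,II-1,II-2]: 1 consistent
V/I-1 ? ·: Vv|VV
V/I-2 un ·: vv
V/II-1 aff I-1×I-2: Vv
V/II-2 aff I-1×I-2: Vv
⇒ V over [I-1,I-2,II-1,II-2]: 2 consistent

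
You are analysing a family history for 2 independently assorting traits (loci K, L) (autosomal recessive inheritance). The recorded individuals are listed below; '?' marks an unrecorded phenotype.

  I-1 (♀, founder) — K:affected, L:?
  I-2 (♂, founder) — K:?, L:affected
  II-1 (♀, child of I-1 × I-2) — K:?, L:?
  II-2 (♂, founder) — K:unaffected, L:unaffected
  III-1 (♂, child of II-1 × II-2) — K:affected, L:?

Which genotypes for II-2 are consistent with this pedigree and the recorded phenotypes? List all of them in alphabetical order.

II-2 ∈ {Kk LL, Kk Ll}

K/I-1 aff ·: kk
K/I-2 ? ·: KK|Kk|kk
K/II-1 ? I-1×I-2: Kk|kk
K/II-2 un ·: Kk
K/III-1 aff II-1×II-2: kk
⇒ K over [I-1,I-2,II-1,II-2,III-1]: 4 consistent
L/I-1 ? ·: LL|Ll|ll
L/I-2 aff ·: ll
L/II-1 ? I-1×I-2: Ll|ll
L/II-2 un ·: LL|Ll
L/III-1 ? II-1×II-2: LL|Ll|ll
⇒ L over [I-1,I-2,II-1,II-2,III-1]: 16 consistent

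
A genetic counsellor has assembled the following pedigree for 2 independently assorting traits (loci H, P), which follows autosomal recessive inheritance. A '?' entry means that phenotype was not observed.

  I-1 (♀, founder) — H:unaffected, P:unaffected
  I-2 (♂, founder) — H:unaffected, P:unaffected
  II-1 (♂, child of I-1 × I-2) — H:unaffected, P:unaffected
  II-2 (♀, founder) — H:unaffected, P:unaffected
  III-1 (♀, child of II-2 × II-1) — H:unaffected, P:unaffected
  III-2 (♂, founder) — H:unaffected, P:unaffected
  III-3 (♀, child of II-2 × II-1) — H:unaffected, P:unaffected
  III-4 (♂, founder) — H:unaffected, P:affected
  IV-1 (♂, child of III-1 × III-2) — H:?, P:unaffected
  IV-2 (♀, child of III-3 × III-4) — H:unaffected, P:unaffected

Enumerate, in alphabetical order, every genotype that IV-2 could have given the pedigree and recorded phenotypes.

H/I-1 un ·: HH|Hh
H/I-2 un ·: HH|Hh
H/II-1 un I-1×I-2: HH|Hh
H/II-2 un ·: HH|Hh
H/III-1 un II-2×II-1: HH|Hh
H/III-2 un ·: HH|Hh
H/III-3 un II-2×II-1: HH|Hh
H/III-4 un ·: HH|Hh
H/IV-1 ? III-1×III-2: HH|Hh|hh
H/IV-2 un III-3×III-4: HH|Hh
⇒ H over [I-1,I-2,II-1,II-2,III-1,III-2,III-3,III-4,IV-1,IV-2]: 596 consistent
P/I-1 un ·: PP|Pp
P/I-2 un ·: PP|Pp
P/II-1 un I-1×I-2: PP|Pp
P/II-2 un ·: PP|Pp
P/III-1 un II-2×II-1: PP|Pp
P/III-2 un ·: PP|Pp
P/III-3 un II-2×II-1: PP|Pp
P/III-4 aff ·: pp
P/IV-1 un III-1×III-2: PP|Pp
P/IV-2 un III-3×III-4: Pp
⇒ P over [I-1,I-2,II-1,II-2,III-1,III-2,III-3,III-4,IV-1,IV-2]: 152 consistent

IV-2 ∈ {HH Pp, Hh Pp}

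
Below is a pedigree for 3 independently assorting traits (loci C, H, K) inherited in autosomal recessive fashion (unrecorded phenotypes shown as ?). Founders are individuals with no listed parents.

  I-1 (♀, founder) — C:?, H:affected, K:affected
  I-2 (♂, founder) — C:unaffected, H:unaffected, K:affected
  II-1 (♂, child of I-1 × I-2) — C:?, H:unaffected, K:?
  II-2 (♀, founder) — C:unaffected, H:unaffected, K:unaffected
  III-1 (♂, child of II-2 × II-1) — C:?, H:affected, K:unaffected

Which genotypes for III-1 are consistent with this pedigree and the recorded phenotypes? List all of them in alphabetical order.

C/I-1 ? ·: CC|Cc|cc
C/I-2 un ·: CC|Cc
C/II-1 ? I-1×I-2: CC|Cc|cc
C/II-2 un ·: CC|Cc
C/III-1 ? II-2×II-1: CC|Cc|cc
⇒ C over [I-1,I-2,II-1,II-2,III-1]: 43 consistent
H/I-1 aff ·: hh
H/I-2 un ·: HH|Hh
H/II-1 un I-1×I-2: Hh
H/II-2 un ·: Hh
H/III-1 aff II-2×II-1: hh
⇒ H over [I-1,I-2,II-1,II-2,III-1]: 2 consistent
K/I-1 aff ·: kk
K/I-2 aff ·: kk
K/II-1 ? I-1×I-2: kk
K/II-2 un ·: KK|Kk
K/III-1 un II-2×II-1: Kk
⇒ K over [I-1,I-2,II-1,II-2,III-1]: 2 consistent

III-1 ∈ {CC hh Kk, Cc hh Kk, cc hh Kk}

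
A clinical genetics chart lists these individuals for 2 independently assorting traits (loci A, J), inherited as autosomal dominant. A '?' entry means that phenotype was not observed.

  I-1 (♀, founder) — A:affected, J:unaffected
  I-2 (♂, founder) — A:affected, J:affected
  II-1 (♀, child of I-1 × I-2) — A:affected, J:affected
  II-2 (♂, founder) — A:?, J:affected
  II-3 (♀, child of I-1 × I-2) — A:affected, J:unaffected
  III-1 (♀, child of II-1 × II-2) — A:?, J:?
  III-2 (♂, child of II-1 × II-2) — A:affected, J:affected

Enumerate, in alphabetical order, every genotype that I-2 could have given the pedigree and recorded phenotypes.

A/I-1 aff ·: Aa|AA
A/I-2 aff ·: Aa|AA
A/II-1 aff I-1×I-2: Aa|AA
A/II-2 ? ·: aa|Aa|AA
A/II-3 aff I-1×I-2: Aa|AA
A/III-1 ? II-1×II-2: aa|Aa|AA
A/III-2 aff II-1×II-2: Aa|AA
⇒ A over [I-1,I-2,II-1,II-2,II-3,III-1,III-2]: 114 consistent
J/I-1 un ·: jj
J/I-2 aff ·: Jj
J/II-1 aff I-1×I-2: Jj
J/II-2 aff ·: Jj|JJ
J/II-3 un I-1×I-2: jj
J/III-1 ? II-1×II-2: jj|Jj|JJ
J/III-2 aff II-1×II-2: Jj|JJ
⇒ J over [I-1,I-2,II-1,II-2,II-3,III-1,III-2]: 10 consistent

I-2 ∈ {AA Jj, Aa Jj}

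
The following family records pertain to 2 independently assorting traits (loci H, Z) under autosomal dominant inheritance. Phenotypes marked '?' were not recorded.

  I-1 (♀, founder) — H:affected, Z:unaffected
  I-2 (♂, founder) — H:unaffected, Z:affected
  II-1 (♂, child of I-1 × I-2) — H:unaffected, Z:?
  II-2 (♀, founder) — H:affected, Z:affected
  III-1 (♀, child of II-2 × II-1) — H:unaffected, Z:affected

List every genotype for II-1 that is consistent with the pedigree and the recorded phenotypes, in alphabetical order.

II-1 ∈ {hh Zz, hh zz}

H/I-1 aff ·: Hh
H/I-2 un ·: hh
H/II-1 un I-1×I-2: hh
H/II-2 aff ·: Hh
H/III-1 un II-2×II-1: hh
⇒ H over [I-1,I-2,II-1,II-2,III-1]: 1 consistent
Z/I-1 un ·: zz
Z/I-2 aff ·: Zz|ZZ
Z/II-1 ? I-1×I-2: zz|Zz
Z/II-2 aff ·: Zz|ZZ
Z/III-1 aff II-2×II-1: Zz|ZZ
⇒ Z over [I-1,I-2,II-1,II-2,III-1]: 10 consistent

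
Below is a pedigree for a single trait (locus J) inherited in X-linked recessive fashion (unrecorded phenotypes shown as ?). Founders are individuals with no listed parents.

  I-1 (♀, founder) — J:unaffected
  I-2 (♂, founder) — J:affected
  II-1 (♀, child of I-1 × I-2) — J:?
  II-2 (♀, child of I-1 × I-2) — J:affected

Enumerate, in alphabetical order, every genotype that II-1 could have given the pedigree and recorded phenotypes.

II-1 ∈ {X^JX^j, X^jX^j}

J/I-1 un ·: X^JX^j
J/I-2 aff ·: X^jY
J/II-1 ? I-1×I-2: X^JX^j|X^jX^j
J/II-2 aff I-1×I-2: X^jX^j
⇒ J over [I-1,I-2,II-1,II-2]: 2 consistent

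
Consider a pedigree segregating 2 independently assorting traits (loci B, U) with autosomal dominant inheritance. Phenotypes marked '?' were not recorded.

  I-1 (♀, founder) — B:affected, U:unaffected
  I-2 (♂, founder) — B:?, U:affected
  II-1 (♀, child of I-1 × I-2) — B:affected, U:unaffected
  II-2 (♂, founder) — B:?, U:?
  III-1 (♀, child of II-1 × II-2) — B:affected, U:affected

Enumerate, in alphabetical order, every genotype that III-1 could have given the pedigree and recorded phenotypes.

B/I-1 aff ·: Bb|BB
B/I-2 ? ·: bb|Bb|BB
B/II-1 aff I-1×I-2: Bb|BB
B/II-2 ? ·: bb|Bb|BB
B/III-1 aff II-1×II-2: Bb|BB
⇒ B over [I-1,I-2,II-1,II-2,III-1]: 41 consistent
U/I-1 un ·: uu
U/I-2 aff ·: Uu
U/II-1 un I-1×I-2: uu
U/II-2 ? ·: Uu|UU
U/III-1 aff II-1×II-2: Uu
⇒ U over [I-1,I-2,II-1,II-2,III-1]: 2 consistent

III-1 ∈ {BB Uu, Bb Uu}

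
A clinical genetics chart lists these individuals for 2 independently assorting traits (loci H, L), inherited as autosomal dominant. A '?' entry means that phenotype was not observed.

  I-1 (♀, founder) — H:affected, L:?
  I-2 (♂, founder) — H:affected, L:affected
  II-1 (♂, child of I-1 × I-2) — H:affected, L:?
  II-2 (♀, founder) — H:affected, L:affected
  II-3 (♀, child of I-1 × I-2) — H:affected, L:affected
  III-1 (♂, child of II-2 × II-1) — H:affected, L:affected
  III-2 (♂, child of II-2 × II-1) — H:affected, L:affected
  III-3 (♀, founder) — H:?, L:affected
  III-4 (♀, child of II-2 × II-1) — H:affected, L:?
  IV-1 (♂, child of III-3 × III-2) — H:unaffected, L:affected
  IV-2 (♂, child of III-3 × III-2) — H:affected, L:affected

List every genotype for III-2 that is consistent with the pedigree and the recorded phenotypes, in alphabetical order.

III-2 ∈ {Hh LL, Hh Ll}

H/I-1 aff ·: Hh|HH
H/I-2 aff ·: Hh|HH
H/II-1 aff I-1×I-2: Hh|HH
H/II-2 aff ·: Hh|HH
H/II-3 aff I-1×I-2: Hh|HH
H/III-1 aff II-2×II-1: Hh|HH
H/III-2 aff II-2×II-1: Hh
H/III-3 ? ·: hh|Hh
H/III-4 aff II-2×II-1: Hh|HH
H/IV-1 un III-3×III-2: hh
H/IV-2 aff III-3×III-2: Hh|HH
⇒ H over [I-1,I-2,II-1,II-2,II-3,III-1,III-2,III-3,III-4,IV-1,IV-2]: 228 consistent
L/I-1 ? ·: ll|Ll|LL
L/I-2 aff ·: Ll|LL
L/II-1 ? I-1×I-2: ll|Ll|LL
L/II-2 aff ·: Ll|LL
L/II-3 aff I-1×I-2: Ll|LL
L/III-1 aff II-2×II-1: Ll|LL
L/III-2 aff II-2×II-1: Ll|LL
L/III-3 aff ·: Ll|LL
L/III-4 ? II-2×II-1: ll|Ll|LL
L/IV-1 aff III-3×III-2: Ll|LL
L/IV-2 aff III-3×III-2: Ll|LL
⇒ L over [I-1,I-2,II-1,II-2,II-3,III-1,III-2,III-3,III-4,IV-1,IV-2]: 1511 consistent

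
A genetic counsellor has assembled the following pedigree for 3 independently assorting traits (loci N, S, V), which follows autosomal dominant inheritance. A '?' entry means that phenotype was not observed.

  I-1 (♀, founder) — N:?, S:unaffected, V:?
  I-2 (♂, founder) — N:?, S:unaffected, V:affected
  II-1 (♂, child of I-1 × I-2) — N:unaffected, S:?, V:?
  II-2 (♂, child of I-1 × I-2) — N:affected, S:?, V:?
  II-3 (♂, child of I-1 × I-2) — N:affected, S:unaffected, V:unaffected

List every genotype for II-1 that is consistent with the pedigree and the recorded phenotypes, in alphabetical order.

N/I-1 ? ·: nn|Nn
N/I-2 ? ·: nn|Nn
N/II-1 un I-1×I-2: nn
N/II-2 aff I-1×I-2: Nn|NN
N/II-3 aff I-1×I-2: Nn|NN
⇒ N over [I-1,I-2,II-1,II-2,II-3]: 6 consistent
S/I-1 un ·: ss
S/I-2 un ·: ss
S/II-1 ? I-1×I-2: ss
S/II-2 ? I-1×I-2: ss
S/II-3 un I-1×I-2: ss
⇒ S over [I-1,I-2,II-1,II-2,II-3]: 1 consistent
V/I-1 ? ·: vv|Vv
V/I-2 aff ·: Vv
V/II-1 ? I-1×I-2: vv|Vv|VV
V/II-2 ? I-1×I-2: vv|Vv|VV
V/II-3 un I-1×I-2: vv
⇒ V over [I-1,I-2,II-1,II-2,II-3]: 13 consistent

II-1 ∈ {nn ss VV, nn ss Vv, nn ss vv}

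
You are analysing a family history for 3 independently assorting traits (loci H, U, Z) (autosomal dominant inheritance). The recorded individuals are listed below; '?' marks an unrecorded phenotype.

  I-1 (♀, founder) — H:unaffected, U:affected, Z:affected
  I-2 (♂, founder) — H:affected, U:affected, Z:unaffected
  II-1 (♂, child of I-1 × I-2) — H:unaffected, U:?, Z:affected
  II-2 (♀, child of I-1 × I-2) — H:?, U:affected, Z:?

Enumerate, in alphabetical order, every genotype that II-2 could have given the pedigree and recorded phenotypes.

H/I-1 un ·: hh
H/I-2 aff ·: Hh
H/II-1 un I-1×I-2: hh
H/II-2 ? I-1×I-2: hh|Hh
⇒ H over [I-1,I-2,II-1,II-2]: 2 consistent
U/I-1 aff ·: Uu|UU
U/I-2 aff ·: Uu|UU
U/II-1 ? I-1×I-2: uu|Uu|UU
U/II-2 aff I-1×I-2: Uu|UU
⇒ U over [I-1,I-2,II-1,II-2]: 15 consistent
Z/I-1 aff ·: Zz|ZZ
Z/I-2 un ·: zz
Z/II-1 aff I-1×I-2: Zz
Z/II-2 ? I-1×I-2: zz|Zz
⇒ Z over [I-1,I-2,II-1,II-2]: 3 consistent

II-2 ∈ {Hh UU Zz, Hh UU zz, Hh Uu Zz, Hh Uu zz, hh UU Zz, hh UU zz, hh Uu Zz, hh Uu zz}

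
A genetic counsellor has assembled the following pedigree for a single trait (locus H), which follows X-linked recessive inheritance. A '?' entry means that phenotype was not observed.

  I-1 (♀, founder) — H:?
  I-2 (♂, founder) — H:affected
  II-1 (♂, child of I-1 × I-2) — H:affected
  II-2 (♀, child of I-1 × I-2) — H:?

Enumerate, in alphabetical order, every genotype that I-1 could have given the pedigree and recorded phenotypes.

H/I-1 ? ·: X^HX^h|X^hX^h
H/I-2 aff ·: X^hY
H/II-1 aff I-1×I-2: X^hY
H/II-2 ? I-1×I-2: X^HX^h|X^hX^h
⇒ H over [I-1,I-2,II-1,II-2]: 3 consistent

I-1 ∈ {X^HX^h, X^hX^h}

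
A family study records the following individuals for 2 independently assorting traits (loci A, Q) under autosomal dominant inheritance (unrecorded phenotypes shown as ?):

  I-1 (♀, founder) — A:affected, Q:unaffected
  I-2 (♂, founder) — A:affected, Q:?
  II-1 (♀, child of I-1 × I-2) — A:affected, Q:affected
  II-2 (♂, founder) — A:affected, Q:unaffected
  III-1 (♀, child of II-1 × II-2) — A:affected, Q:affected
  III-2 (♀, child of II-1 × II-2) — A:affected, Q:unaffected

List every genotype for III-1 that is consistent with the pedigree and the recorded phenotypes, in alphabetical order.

A/I-1 aff ·: Aa|AA
A/I-2 aff ·: Aa|AA
A/II-1 aff I-1×I-2: Aa|AA
A/II-2 aff ·: Aa|AA
A/III-1 aff II-1×II-2: Aa|AA
A/III-2 aff II-1×II-2: Aa|AA
⇒ A over [I-1,I-2,II-1,II-2,III-1,III-2]: 44 consistent
Q/I-1 un ·: qq
Q/I-2 ? ·: Qq|QQ
Q/II-1 aff I-1×I-2: Qq
Q/II-2 un ·: qq
Q/III-1 aff II-1×II-2: Qq
Q/III-2 un II-1×II-2: qq
⇒ Q over [I-1,I-2,II-1,II-2,III-1,III-2]: 2 consistent

III-1 ∈ {AA Qq, Aa Qq}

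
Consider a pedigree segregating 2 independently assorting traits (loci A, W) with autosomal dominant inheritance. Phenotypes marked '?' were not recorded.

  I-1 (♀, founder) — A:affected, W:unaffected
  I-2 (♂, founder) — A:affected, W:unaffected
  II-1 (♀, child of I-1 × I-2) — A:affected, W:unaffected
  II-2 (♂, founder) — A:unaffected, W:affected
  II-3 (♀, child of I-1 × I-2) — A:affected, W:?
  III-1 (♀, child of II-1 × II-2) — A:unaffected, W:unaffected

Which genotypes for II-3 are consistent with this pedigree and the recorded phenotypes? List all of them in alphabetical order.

A/I-1 aff ·: Aa|AA
A/I-2 aff ·: Aa|AA
A/II-1 aff I-1×I-2: Aa
A/II-2 un ·: aa
A/II-3 aff I-1×I-2: Aa|AA
A/III-1 un II-1×II-2: aa
⇒ A over [I-1,I-2,II-1,II-2,II-3,III-1]: 6 consistent
W/I-1 un ·: ww
W/I-2 un ·: ww
W/II-1 un I-1×I-2: ww
W/II-2 aff ·: Ww
W/II-3 ? I-1×I-2: ww
W/III-1 un II-1×II-2: ww
⇒ W over [I-1,I-2,II-1,II-2,II-3,III-1]: 1 consistent

II-3 ∈ {AA ww, Aa ww}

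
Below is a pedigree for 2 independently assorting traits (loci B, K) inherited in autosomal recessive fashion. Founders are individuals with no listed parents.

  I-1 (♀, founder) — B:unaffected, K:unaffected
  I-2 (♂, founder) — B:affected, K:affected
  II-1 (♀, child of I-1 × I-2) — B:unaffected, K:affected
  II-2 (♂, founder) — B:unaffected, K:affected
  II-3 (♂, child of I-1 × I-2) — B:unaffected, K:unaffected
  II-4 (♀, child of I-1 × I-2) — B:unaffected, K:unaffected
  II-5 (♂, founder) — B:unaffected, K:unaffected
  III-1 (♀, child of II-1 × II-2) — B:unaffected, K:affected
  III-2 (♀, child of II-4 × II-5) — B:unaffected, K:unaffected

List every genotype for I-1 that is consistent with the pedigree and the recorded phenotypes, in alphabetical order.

B/I-1 un ·: BB|Bb
B/I-2 aff ·: bb
B/II-1 un I-1×I-2: Bb
B/II-2 un ·: BB|Bb
B/II-3 un I-1×I-2: Bb
B/II-4 un I-1×I-2: Bb
B/II-5 un ·: BB|Bb
B/III-1 un II-1×II-2: BB|Bb
B/III-2 un II-4×II-5: BB|Bb
⇒ B over [I-1,I-2,II-1,II-2,II-3,II-4,II-5,III-1,III-2]: 32 consistent
K/I-1 un ·: Kk
K/I-2 aff ·: kk
K/II-1 aff I-1×I-2: kk
K/II-2 aff ·: kk
K/II-3 un I-1×I-2: Kk
K/II-4 un I-1×I-2: Kk
K/II-5 un ·: KK|Kk
K/III-1 aff II-1×II-2: kk
K/III-2 un II-4×II-5: KK|Kk
⇒ K over [I-1,I-2,II-1,II-2,II-3,II-4,II-5,III-1,III-2]: 4 consistent

I-1 ∈ {BB Kk, Bb Kk}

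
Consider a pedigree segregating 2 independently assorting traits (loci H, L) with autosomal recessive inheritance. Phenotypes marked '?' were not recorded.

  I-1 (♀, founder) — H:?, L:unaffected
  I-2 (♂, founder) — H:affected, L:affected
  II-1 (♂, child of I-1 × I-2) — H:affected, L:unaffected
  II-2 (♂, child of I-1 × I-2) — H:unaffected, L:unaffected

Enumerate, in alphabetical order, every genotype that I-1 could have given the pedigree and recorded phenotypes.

H/I-1 ? ·: Hh
H/I-2 aff ·: hh
H/II-1 aff I-1×I-2: hh
H/II-2 un I-1×I-2: Hh
⇒ H over [I-1,I-2,II-1,II-2]: 1 consistent
L/I-1 un ·: LL|Ll
L/I-2 aff ·: ll
L/II-1 un I-1×I-2: Ll
L/II-2 un I-1×I-2: Ll
⇒ L over [I-1,I-2,II-1,II-2]: 2 consistent

I-1 ∈ {Hh LL, Hh Ll}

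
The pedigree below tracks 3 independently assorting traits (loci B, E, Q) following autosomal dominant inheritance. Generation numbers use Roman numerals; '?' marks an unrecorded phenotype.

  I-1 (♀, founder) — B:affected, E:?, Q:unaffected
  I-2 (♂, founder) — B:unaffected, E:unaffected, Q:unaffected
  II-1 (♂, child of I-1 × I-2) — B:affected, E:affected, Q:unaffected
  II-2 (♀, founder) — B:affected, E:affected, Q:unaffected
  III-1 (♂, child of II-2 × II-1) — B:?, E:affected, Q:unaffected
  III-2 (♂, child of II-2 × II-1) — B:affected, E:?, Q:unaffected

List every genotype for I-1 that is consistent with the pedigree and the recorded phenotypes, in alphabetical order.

B/I-1 aff ·: Bb|BB
B/I-2 un ·: bb
B/II-1 aff I-1×I-2: Bb
B/II-2 aff ·: Bb|BB
B/III-1 ? II-2×II-1: bb|Bb|BB
B/III-2 aff II-2×II-1: Bb|BB
⇒ B over [I-1,I-2,II-1,II-2,III-1,III-2]: 20 consistent
E/I-1 ? ·: Ee|EE
E/I-2 un ·: ee
E/II-1 aff I-1×I-2: Ee
E/II-2 aff ·: Ee|EE
E/III-1 aff II-2×II-1: Ee|EE
E/III-2 ? II-2×II-1: ee|Ee|EE
⇒ E over [I-1,I-2,II-1,II-2,III-1,III-2]: 20 consistent
Q/I-1 un ·: qq
Q/I-2 un ·: qq
Q/II-1 un I-1×I-2: qq
Q/II-2 un ·: qq
Q/III-1 un II-2×II-1: qq
Q/III-2 un II-2×II-1: qq
⇒ Q over [I-1,I-2,II-1,II-2,III-1,III-2]: 1 consistent

I-1 ∈ {BB EE qq, BB Ee qq, Bb EE qq, Bb Ee qq}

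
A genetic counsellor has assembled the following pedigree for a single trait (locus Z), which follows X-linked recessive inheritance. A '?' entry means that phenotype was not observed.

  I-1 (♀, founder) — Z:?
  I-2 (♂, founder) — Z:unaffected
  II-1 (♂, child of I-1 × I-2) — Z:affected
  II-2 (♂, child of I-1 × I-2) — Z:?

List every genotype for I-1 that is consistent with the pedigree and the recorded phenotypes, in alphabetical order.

I-1 ∈ {X^ZX^z, X^zX^z}

Z/I-1 ? ·: X^ZX^z|X^zX^z
Z/I-2 un ·: X^ZY
Z/II-1 aff I-1×I-2: X^zY
Z/II-2 ? I-1×I-2: X^ZY|X^zY
⇒ Z over [I-1,I-2,II-1,II-2]: 3 consistent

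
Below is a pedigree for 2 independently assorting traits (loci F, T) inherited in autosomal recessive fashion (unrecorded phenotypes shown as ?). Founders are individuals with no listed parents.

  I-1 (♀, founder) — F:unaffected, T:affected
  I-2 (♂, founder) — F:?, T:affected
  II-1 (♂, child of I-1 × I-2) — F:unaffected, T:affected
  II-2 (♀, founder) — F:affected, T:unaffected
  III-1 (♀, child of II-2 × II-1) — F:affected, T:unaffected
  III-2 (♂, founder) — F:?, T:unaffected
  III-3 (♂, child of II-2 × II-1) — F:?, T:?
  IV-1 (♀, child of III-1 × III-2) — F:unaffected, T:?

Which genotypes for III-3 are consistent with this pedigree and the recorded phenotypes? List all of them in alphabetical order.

III-3 ∈ {Ff Tt, Ff tt, ff Tt, ff tt}

F/I-1 un ·: FF|Ff
F/I-2 ? ·: FF|Ff|ff
F/II-1 un I-1×I-2: Ff
F/II-2 aff ·: ff
F/III-1 aff II-2×II-1: ff
F/III-2 ? ·: FF|Ff
F/III-3 ? II-2×II-1: Ff|ff
F/IV-1 un III-1×III-2: Ff
⇒ F over [I-1,I-2,II-1,II-2,III-1,III-2,III-3,IV-1]: 20 consistent
T/I-1 aff ·: tt
T/I-2 aff ·: tt
T/II-1 aff I-1×I-2: tt
T/II-2 un ·: TT|Tt
T/III-1 un II-2×II-1: Tt
T/III-2 un ·: TT|Tt
T/III-3 ? II-2×II-1: Tt|tt
T/IV-1 ? III-1×III-2: TT|Tt|tt
⇒ T over [I-1,I-2,II-1,II-2,III-1,III-2,III-3,IV-1]: 15 consistent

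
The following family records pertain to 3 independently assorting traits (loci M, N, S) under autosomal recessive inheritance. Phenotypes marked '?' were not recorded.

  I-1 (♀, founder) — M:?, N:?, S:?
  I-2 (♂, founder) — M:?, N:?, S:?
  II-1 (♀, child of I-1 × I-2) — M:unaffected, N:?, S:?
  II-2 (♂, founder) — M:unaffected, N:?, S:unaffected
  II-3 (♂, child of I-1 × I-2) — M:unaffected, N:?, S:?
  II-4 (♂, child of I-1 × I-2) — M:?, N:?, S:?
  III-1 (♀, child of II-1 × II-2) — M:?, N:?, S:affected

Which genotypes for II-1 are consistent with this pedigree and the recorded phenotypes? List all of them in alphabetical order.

II-1 ∈ {MM NN Ss, MM NN ss, MM Nn Ss, MM Nn ss, MM nn Ss, MM nn ss, Mm NN Ss, Mm NN ss, Mm Nn Ss, Mm Nn ss, Mm nn Ss, Mm nn ss}

M/I-1 ? ·: MM|Mm|mm
M/I-2 ? ·: MM|Mm|mm
M/II-1 un I-1×I-2: MM|Mm
M/II-2 un ·: MM|Mm
M/II-3 un I-1×I-2: MM|Mm
M/II-4 ? I-1×I-2: MM|Mm|mm
M/III-1 ? II-1×II-2: MM|Mm|mm
⇒ M over [I-1,I-2,II-1,II-2,II-3,II-4,III-1]: 145 consistent
N/I-1 ? ·: NN|Nn|nn
N/I-2 ? ·: NN|Nn|nn
N/II-1 ? I-1×I-2: NN|Nn|nn
N/II-2 ? ·: NN|Nn|nn
N/II-3 ? I-1×I-2: NN|Nn|nn
N/II-4 ? I-1×I-2: NN|Nn|nn
N/III-1 ? II-1×II-2: NN|Nn|nn
⇒ N over [I-1,I-2,II-1,II-2,II-3,II-4,III-1]: 333 consistent
S/I-1 ? ·: SS|Ss|ss
S/I-2 ? ·: SS|Ss|ss
S/II-1 ? I-1×I-2: Ss|ss
S/II-2 un ·: Ss
S/II-3 ? I-1×I-2: SS|Ss|ss
S/II-4 ? I-1×I-2: SS|Ss|ss
S/III-1 aff II-1×II-2: ss
⇒ S over [I-1,I-2,II-1,II-2,II-3,II-4,III-1]: 45 consistent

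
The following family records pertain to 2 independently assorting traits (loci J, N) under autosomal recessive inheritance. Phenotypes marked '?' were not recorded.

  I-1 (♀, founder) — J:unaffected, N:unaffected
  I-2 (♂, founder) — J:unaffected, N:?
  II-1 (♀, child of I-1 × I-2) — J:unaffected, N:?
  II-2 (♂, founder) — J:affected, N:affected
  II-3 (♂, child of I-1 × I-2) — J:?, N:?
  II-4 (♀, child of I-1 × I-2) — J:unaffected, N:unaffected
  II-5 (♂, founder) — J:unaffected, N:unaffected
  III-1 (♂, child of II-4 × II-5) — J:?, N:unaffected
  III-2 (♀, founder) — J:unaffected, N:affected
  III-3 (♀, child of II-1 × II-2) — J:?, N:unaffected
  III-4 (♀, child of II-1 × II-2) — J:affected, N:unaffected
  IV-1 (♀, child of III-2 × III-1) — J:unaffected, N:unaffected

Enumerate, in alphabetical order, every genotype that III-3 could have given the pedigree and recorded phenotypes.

III-3 ∈ {Jj Nn, jj Nn}

J/I-1 un ·: JJ|Jj
J/I-2 un ·: JJ|Jj
J/II-1 un I-1×I-2: Jj
J/II-2 aff ·: jj
J/II-3 ? I-1×I-2: JJ|Jj|jj
J/II-4 un I-1×I-2: JJ|Jj
J/II-5 un ·: JJ|Jj
J/III-1 ? II-4×II-5: JJ|Jj|jj
J/III-2 un ·: JJ|Jj
J/III-3 ? II-1×II-2: Jj|jj
J/III-4 aff II-1×II-2: jj
J/IV-1 un III-2×III-1: JJ|Jj
⇒ J over [I-1,I-2,II-1,II-2,II-3,II-4,II-5,III-1,III-2,III-3,III-4,IV-1]: 364 consistent
N/I-1 un ·: NN|Nn
N/I-2 ? ·: NN|Nn|nn
N/II-1 ? I-1×I-2: NN|Nn
N/II-2 aff ·: nn
N/II-3 ? I-1×I-2: NN|Nn|nn
N/II-4 un I-1×I-2: NN|Nn
N/II-5 un ·: NN|Nn
N/III-1 un II-4×II-5: NN|Nn
N/III-2 aff ·: nn
N/III-3 un II-1×II-2: Nn
N/III-4 un II-1×II-2: Nn
N/IV-1 un III-2×III-1: Nn
⇒ N over [I-1,I-2,II-1,II-2,II-3,II-4,II-5,III-1,III-2,III-3,III-4,IV-1]: 113 consistent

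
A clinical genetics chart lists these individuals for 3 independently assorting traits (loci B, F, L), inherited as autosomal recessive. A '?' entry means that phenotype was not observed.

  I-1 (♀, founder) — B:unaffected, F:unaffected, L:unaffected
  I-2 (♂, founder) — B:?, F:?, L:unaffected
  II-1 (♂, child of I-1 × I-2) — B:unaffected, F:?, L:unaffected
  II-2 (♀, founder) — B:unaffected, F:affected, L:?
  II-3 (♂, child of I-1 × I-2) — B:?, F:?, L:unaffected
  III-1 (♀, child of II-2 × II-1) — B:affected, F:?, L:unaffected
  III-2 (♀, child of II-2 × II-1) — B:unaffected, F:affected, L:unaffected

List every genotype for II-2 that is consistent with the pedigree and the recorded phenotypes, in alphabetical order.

II-2 ∈ {Bb ff LL, Bb ff Ll, Bb ff ll}

B/I-1 un ·: BB|Bb
B/I-2 ? ·: BB|Bb|bb
B/II-1 un I-1×I-2: Bb
B/II-2 un ·: Bb
B/II-3 ? I-1×I-2: BB|Bb|bb
B/III-1 aff II-2×II-1: bb
B/III-2 un II-2×II-1: BB|Bb
⇒ B over [I-1,I-2,II-1,II-2,II-3,III-1,III-2]: 20 consistent
F/I-1 un ·: FF|Ff
F/I-2 ? ·: FF|Ff|ff
F/II-1 ? I-1×I-2: Ff|ff
F/II-2 aff ·: ff
F/II-3 ? I-1×I-2: FF|Ff|ff
F/III-1 ? II-2×II-1: Ff|ff
F/III-2 aff II-2×II-1: ff
⇒ F over [I-1,I-2,II-1,II-2,II-3,III-1,III-2]: 25 consistent
L/I-1 un ·: LL|Ll
L/I-2 un ·: LL|Ll
L/II-1 un I-1×I-2: LL|Ll
L/II-2 ? ·: LL|Ll|ll
L/II-3 un I-1×I-2: LL|Ll
L/III-1 un II-2×II-1: LL|Ll
L/III-2 un II-2×II-1: LL|Ll
⇒ L over [I-1,I-2,II-1,II-2,II-3,III-1,III-2]: 96 consistent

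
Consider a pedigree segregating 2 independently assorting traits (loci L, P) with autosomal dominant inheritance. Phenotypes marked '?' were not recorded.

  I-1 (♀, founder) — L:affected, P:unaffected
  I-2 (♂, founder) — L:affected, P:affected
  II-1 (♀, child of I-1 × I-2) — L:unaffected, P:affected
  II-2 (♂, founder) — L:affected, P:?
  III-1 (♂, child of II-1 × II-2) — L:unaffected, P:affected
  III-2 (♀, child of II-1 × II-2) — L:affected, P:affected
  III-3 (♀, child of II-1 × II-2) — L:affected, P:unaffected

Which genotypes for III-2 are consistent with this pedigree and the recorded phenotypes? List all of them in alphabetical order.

III-2 ∈ {Ll PP, Ll Pp}

L/I-1 aff ·: Ll
L/I-2 aff ·: Ll
L/II-1 un I-1×I-2: ll
L/II-2 aff ·: Ll
L/III-1 un II-1×II-2: ll
L/III-2 aff II-1×II-2: Ll
L/III-3 aff II-1×II-2: Ll
⇒ L over [I-1,I-2,II-1,II-2,III-1,III-2,III-3]: 1 consistent
P/I-1 un ·: pp
P/I-2 aff ·: Pp|PP
P/II-1 aff I-1×I-2: Pp
P/II-2 ? ·: pp|Pp
P/III-1 aff II-1×II-2: Pp|PP
P/III-2 aff II-1×II-2: Pp|PP
P/III-3 un II-1×II-2: pp
⇒ P over [I-1,I-2,II-1,II-2,III-1,III-2,III-3]: 10 consistent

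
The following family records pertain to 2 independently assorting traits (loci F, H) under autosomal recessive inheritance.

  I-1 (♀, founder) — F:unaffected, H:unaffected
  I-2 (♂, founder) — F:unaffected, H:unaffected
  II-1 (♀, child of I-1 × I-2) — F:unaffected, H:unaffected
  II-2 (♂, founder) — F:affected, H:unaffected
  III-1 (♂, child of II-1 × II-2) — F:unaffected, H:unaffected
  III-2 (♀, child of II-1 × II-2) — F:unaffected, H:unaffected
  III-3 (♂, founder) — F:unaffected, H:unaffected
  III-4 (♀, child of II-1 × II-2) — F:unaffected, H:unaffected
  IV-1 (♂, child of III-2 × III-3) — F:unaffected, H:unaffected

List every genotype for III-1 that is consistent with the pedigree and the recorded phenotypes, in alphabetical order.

F/I-1 un ·: FF|Ff
F/I-2 un ·: FF|Ff
F/II-1 un I-1×I-2: FF|Ff
F/II-2 aff ·: ff
F/III-1 un II-1×II-2: Ff
F/III-2 un II-1×II-2: Ff
F/III-3 un ·: FF|Ff
F/III-4 un II-1×II-2: Ff
F/IV-1 un III-2×III-3: FF|Ff
⇒ F over [I-1,I-2,II-1,II-2,III-1,III-2,III-3,III-4,IV-1]: 28 consistent
H/I-1 un ·: HH|Hh
H/I-2 un ·: HH|Hh
H/II-1 un I-1×I-2: HH|Hh
H/II-2 un ·: HH|Hh
H/III-1 un II-1×II-2: HH|Hh
H/III-2 un II-1×II-2: HH|Hh
H/III-3 un ·: HH|Hh
H/III-4 un II-1×II-2: HH|Hh
H/IV-1 un III-2×III-3: HH|Hh
⇒ H over [I-1,I-2,II-1,II-2,III-1,III-2,III-3,III-4,IV-1]: 292 consistent

III-1 ∈ {Ff HH, Ff Hh}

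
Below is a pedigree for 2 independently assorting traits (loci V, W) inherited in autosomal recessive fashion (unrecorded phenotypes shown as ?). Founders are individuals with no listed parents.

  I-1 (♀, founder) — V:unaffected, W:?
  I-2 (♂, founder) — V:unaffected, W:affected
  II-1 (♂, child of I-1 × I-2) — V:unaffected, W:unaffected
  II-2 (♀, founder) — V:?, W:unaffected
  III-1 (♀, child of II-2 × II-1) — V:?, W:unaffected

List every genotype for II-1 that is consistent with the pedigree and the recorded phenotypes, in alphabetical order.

V/I-1 un ·: VV|Vv
V/I-2 un ·: VV|Vv
V/II-1 un I-1×I-2: VV|Vv
V/II-2 ? ·: VV|Vv|vv
V/III-1 ? II-2×II-1: VV|Vv|vv
⇒ V over [I-1,I-2,II-1,II-2,III-1]: 37 consistent
W/I-1 ? ·: WW|Ww
W/I-2 aff ·: ww
W/II-1 un I-1×I-2: Ww
W/II-2 un ·: WW|Ww
W/III-1 un II-2×II-1: WW|Ww
⇒ W over [I-1,I-2,II-1,II-2,III-1]: 8 consistent

II-1 ∈ {VV Ww, Vv Ww}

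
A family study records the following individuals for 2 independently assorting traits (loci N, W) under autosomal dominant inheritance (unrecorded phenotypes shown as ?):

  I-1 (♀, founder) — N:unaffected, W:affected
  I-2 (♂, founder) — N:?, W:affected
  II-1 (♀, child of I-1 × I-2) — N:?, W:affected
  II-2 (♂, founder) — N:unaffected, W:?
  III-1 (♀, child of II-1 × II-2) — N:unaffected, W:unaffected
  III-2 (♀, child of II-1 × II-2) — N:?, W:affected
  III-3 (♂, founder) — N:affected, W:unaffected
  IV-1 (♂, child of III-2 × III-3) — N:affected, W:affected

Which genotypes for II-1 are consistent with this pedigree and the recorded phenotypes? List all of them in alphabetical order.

II-1 ∈ {Nn Ww, nn Ww}

N/I-1 un ·: nn
N/I-2 ? ·: nn|Nn|NN
N/II-1 ? I-1×I-2: nn|Nn
N/II-2 un ·: nn
N/III-1 un II-1×II-2: nn
N/III-2 ? II-1×II-2: nn|Nn
N/III-3 aff ·: Nn|NN
N/IV-1 aff III-2×III-3: Nn|NN
⇒ N over [I-1,I-2,II-1,II-2,III-1,III-2,III-3,IV-1]: 16 consistent
W/I-1 aff ·: Ww|WW
W/I-2 aff ·: Ww|WW
W/II-1 aff I-1×I-2: Ww
W/II-2 ? ·: ww|Ww
W/III-1 un II-1×II-2: ww
W/III-2 aff II-1×II-2: Ww|WW
W/III-3 un ·: ww
W/IV-1 aff III-2×III-3: Ww
⇒ W over [I-1,I-2,II-1,II-2,III-1,III-2,III-3,IV-1]: 9 consistent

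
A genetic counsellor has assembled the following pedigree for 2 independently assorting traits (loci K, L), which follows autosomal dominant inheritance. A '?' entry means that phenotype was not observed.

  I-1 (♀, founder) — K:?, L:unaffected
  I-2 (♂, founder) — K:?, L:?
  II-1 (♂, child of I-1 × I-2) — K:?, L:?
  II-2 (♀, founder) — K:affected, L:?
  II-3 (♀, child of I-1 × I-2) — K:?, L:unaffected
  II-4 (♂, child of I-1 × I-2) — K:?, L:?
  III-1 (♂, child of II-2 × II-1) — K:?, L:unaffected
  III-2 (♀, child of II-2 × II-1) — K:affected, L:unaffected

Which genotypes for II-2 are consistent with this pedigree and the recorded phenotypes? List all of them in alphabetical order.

II-2 ∈ {KK Ll, KK ll, Kk Ll, Kk ll}

K/I-1 ? ·: kk|Kk|KK
K/I-2 ? ·: kk|Kk|KK
K/II-1 ? I-1×I-2: kk|Kk|KK
K/II-2 aff ·: Kk|KK
K/II-3 ? I-1×I-2: kk|Kk|KK
K/II-4 ? I-1×I-2: kk|Kk|KK
K/III-1 ? II-2×II-1: kk|Kk|KK
K/III-2 aff II-2×II-1: Kk|KK
⇒ K over [I-1,I-2,II-1,II-2,II-3,II-4,III-1,III-2]: 414 consistent
L/I-1 un ·: ll
L/I-2 ? ·: ll|Ll
L/II-1 ? I-1×I-2: ll|Ll
L/II-2 ? ·: ll|Ll
L/II-3 un I-1×I-2: ll
L/II-4 ? I-1×I-2: ll|Ll
L/III-1 un II-2×II-1: ll
L/III-2 un II-2×II-1: ll
⇒ L over [I-1,I-2,II-1,II-2,II-3,II-4,III-1,III-2]: 10 consistent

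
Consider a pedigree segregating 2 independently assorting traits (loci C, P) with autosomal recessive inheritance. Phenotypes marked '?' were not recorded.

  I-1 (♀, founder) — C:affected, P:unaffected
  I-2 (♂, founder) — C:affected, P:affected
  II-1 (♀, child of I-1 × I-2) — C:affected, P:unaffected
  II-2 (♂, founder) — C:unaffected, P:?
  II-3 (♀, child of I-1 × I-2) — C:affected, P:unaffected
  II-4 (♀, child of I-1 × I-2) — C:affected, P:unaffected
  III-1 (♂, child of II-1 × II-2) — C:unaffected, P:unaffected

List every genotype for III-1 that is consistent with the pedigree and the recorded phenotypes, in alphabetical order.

C/I-1 aff ·: cc
C/I-2 aff ·: cc
C/II-1 aff I-1×I-2: cc
C/II-2 un ·: CC|Cc
C/II-3 aff I-1×I-2: cc
C/II-4 aff I-1×I-2: cc
C/III-1 un II-1×II-2: Cc
⇒ C over [I-1,I-2,II-1,II-2,II-3,II-4,III-1]: 2 consistent
P/I-1 un ·: PP|Pp
P/I-2 aff ·: pp
P/II-1 un I-1×I-2: Pp
P/II-2 ? ·: PP|Pp|pp
P/II-3 un I-1×I-2: Pp
P/II-4 un I-1×I-2: Pp
P/III-1 un II-1×II-2: PP|Pp
⇒ P over [I-1,I-2,II-1,II-2,II-3,II-4,III-1]: 10 consistent

III-1 ∈ {Cc PP, Cc Pp}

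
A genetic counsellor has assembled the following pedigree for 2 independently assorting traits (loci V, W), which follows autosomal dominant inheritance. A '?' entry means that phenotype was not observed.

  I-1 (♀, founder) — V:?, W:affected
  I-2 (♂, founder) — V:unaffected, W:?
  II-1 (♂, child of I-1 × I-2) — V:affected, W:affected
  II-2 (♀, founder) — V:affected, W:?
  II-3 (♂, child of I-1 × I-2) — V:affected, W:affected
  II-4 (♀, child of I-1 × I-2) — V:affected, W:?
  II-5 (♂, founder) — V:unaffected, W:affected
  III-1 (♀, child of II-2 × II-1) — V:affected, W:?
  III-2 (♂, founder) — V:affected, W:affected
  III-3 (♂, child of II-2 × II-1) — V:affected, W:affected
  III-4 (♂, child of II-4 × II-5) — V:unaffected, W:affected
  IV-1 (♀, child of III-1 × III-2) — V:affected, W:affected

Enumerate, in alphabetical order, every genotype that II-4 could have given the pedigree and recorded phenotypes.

V/I-1 ? ·: Vv|VV
V/I-2 un ·: vv
V/II-1 aff I-1×I-2: Vv
V/II-2 aff ·: Vv|VV
V/II-3 aff I-1×I-2: Vv
V/II-4 aff I-1×I-2: Vv
V/II-5 un ·: vv
V/III-1 aff II-2×II-1: Vv|VV
V/III-2 aff ·: Vv|VV
V/III-3 aff II-2×II-1: Vv|VV
V/III-4 un II-4×II-5: vv
V/IV-1 aff III-1×III-2: Vv|VV
⇒ V over [I-1,I-2,II-1,II-2,II-3,II-4,II-5,III-1,III-2,III-3,III-4,IV-1]: 56 consistent
W/I-1 aff ·: Ww|WW
W/I-2 ? ·: ww|Ww|WW
W/II-1 aff I-1×I-2: Ww|WW
W/II-2 ? ·: ww|Ww|WW
W/II-3 aff I-1×I-2: Ww|WW
W/II-4 ? I-1×I-2: ww|Ww|WW
W/II-5 aff ·: Ww|WW
W/III-1 ? II-2×II-1: ww|Ww|WW
W/III-2 aff ·: Ww|WW
W/III-3 aff II-2×II-1: Ww|WW
W/III-4 aff II-4×II-5: Ww|WW
W/IV-1 aff III-1×III-2: Ww|WW
⇒ W over [I-1,I-2,II-1,II-2,II-3,II-4,II-5,III-1,III-2,III-3,III-4,IV-1]: 3157 consistent

II-4 ∈ {Vv WW, Vv Ww, Vv ww}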